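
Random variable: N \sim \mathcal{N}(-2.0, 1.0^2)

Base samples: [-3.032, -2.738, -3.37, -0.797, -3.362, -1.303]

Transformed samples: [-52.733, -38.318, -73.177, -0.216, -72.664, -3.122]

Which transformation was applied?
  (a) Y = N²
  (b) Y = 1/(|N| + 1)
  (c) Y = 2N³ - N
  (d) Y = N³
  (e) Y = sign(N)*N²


Checking option (c) Y = 2N³ - N:
  N = -3.032 -> Y = -52.733 ✓
  N = -2.738 -> Y = -38.318 ✓
  N = -3.37 -> Y = -73.177 ✓
All samples match this transformation.

(c) 2N³ - N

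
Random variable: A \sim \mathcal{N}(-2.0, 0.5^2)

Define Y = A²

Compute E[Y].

Using E[X²] = Var(X) + (E[X])²:
E[A] = -2
Var(A) = 0.5^2 = 0.25
E[A²] = 0.25 + (-2)² = 0.25 + 4 = 4.25

4.25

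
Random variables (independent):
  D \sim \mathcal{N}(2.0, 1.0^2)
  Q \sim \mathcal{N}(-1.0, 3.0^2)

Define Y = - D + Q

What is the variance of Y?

For independent RVs: Var(aX + bY) = a²Var(X) + b²Var(Y)
Var(D) = 1
Var(Q) = 9
Var(Y) = (-1)²*1 + 1²*9
= 1*1 + 1*9 = 10

10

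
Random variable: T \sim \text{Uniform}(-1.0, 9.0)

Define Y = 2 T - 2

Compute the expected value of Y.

For Y = 2T - 2:
E[Y] = 2 * E[T] - 2
E[T] = (-1 + 9)/2 = 4
E[Y] = 2 * 4 - 2 = 6

6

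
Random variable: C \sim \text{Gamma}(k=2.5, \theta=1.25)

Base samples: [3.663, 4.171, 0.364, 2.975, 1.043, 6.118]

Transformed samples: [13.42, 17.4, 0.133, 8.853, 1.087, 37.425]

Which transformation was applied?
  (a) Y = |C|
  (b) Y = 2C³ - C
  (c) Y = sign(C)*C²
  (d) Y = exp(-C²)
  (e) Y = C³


Checking option (c) Y = sign(C)*C²:
  C = 3.663 -> Y = 13.42 ✓
  C = 4.171 -> Y = 17.4 ✓
  C = 0.364 -> Y = 0.133 ✓
All samples match this transformation.

(c) sign(C)*C²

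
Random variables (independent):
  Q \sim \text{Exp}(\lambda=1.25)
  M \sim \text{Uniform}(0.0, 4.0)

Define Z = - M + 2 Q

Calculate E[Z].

E[Z] = 2*E[Q] - 1*E[M]
E[Q] = 0.8
E[M] = 2
E[Z] = 2*0.8 - 1*2 = -0.4

-0.4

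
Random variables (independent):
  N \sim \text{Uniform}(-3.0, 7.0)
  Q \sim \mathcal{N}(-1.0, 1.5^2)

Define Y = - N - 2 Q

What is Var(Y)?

For independent RVs: Var(aX + bY) = a²Var(X) + b²Var(Y)
Var(N) = 8.3333333
Var(Q) = 2.25
Var(Y) = (-1)²*8.3333333 + (-2)²*2.25
= 1*8.3333333 + 4*2.25 = 17.333333

17.333333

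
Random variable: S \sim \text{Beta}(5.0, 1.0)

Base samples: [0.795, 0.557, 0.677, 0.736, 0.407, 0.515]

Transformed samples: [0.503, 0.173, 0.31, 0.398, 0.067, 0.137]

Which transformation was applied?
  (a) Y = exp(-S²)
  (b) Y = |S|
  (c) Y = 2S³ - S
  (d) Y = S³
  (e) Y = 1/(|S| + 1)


Checking option (d) Y = S³:
  S = 0.795 -> Y = 0.503 ✓
  S = 0.557 -> Y = 0.173 ✓
  S = 0.677 -> Y = 0.31 ✓
All samples match this transformation.

(d) S³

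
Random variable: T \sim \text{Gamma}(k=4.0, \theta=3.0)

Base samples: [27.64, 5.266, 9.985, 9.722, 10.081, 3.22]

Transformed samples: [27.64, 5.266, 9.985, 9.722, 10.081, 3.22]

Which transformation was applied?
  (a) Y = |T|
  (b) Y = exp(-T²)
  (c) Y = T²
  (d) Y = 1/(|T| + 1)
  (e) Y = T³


Checking option (a) Y = |T|:
  T = 27.64 -> Y = 27.64 ✓
  T = 5.266 -> Y = 5.266 ✓
  T = 9.985 -> Y = 9.985 ✓
All samples match this transformation.

(a) |T|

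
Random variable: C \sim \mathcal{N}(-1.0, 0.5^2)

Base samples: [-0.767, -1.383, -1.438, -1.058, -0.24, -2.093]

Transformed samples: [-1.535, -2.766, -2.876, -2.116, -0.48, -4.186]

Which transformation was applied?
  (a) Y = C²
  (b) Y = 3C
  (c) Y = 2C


Checking option (c) Y = 2C:
  C = -0.767 -> Y = -1.535 ✓
  C = -1.383 -> Y = -2.766 ✓
  C = -1.438 -> Y = -2.876 ✓
All samples match this transformation.

(c) 2C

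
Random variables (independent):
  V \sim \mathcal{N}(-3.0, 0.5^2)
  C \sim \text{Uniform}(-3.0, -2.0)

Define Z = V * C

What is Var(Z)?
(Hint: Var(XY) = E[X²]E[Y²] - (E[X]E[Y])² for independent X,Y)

Var(XY) = E[X²]E[Y²] - (E[X]E[Y])²
E[V] = -3, Var(V) = 0.25
E[C] = -2.5, Var(C) = 0.083333333
E[V²] = 0.25 + (-3)² = 9.25
E[C²] = 0.083333333 + (-2.5)² = 6.3333333
Var(Z) = 9.25*6.3333333 - (-3*(-2.5))²
= 58.583333 - 56.25 = 2.3333333

2.3333333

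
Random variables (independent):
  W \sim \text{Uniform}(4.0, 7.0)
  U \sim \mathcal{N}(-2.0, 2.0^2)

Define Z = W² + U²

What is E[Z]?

E[Z] = E[W²] + E[U²]
E[W²] = Var(W) + E[W]² = 0.75 + 30.25 = 31
E[U²] = Var(U) + E[U]² = 4 + 4 = 8
E[Z] = 31 + 8 = 39

39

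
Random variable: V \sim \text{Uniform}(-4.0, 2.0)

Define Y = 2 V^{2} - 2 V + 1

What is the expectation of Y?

E[Y] = 2*E[V²] - 2*E[V] + 1
E[V] = -1
E[V²] = Var(V) + (E[V])² = 3 + 1 = 4
E[Y] = 2*4 - 2*(-1) + 1 = 11

11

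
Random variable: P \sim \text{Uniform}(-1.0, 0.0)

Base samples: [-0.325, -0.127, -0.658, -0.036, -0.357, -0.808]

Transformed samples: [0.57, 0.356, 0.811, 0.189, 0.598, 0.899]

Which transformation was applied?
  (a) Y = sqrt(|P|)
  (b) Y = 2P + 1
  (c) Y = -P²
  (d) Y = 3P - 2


Checking option (a) Y = sqrt(|P|):
  P = -0.325 -> Y = 0.57 ✓
  P = -0.127 -> Y = 0.356 ✓
  P = -0.658 -> Y = 0.811 ✓
All samples match this transformation.

(a) sqrt(|P|)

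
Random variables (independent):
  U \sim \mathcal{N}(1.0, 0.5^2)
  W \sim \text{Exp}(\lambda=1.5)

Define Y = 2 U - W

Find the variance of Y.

For independent RVs: Var(aX + bY) = a²Var(X) + b²Var(Y)
Var(U) = 0.25
Var(W) = 0.44444444
Var(Y) = 2²*0.25 + (-1)²*0.44444444
= 4*0.25 + 1*0.44444444 = 1.4444444

1.4444444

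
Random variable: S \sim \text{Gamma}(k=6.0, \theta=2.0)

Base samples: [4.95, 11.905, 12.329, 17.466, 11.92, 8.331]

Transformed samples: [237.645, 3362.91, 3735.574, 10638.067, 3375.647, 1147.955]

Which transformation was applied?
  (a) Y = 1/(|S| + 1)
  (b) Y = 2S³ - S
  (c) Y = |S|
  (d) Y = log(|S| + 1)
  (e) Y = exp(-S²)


Checking option (b) Y = 2S³ - S:
  S = 4.95 -> Y = 237.645 ✓
  S = 11.905 -> Y = 3362.91 ✓
  S = 12.329 -> Y = 3735.574 ✓
All samples match this transformation.

(b) 2S³ - S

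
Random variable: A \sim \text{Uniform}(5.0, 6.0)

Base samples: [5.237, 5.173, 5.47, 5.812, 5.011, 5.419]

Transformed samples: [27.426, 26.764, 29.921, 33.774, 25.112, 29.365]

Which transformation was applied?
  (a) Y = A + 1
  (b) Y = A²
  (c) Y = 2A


Checking option (b) Y = A²:
  A = 5.237 -> Y = 27.426 ✓
  A = 5.173 -> Y = 26.764 ✓
  A = 5.47 -> Y = 29.921 ✓
All samples match this transformation.

(b) A²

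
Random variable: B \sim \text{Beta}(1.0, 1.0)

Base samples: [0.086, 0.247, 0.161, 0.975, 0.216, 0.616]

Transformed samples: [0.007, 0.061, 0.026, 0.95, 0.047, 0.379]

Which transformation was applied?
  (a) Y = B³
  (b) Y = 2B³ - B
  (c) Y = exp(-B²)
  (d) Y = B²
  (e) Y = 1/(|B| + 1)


Checking option (d) Y = B²:
  B = 0.086 -> Y = 0.007 ✓
  B = 0.247 -> Y = 0.061 ✓
  B = 0.161 -> Y = 0.026 ✓
All samples match this transformation.

(d) B²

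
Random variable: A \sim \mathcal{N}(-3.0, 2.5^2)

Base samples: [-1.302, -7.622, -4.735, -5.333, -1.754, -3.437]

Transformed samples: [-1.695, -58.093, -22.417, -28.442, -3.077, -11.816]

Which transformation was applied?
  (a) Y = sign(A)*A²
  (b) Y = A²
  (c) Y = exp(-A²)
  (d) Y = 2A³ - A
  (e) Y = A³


Checking option (a) Y = sign(A)*A²:
  A = -1.302 -> Y = -1.695 ✓
  A = -7.622 -> Y = -58.093 ✓
  A = -4.735 -> Y = -22.417 ✓
All samples match this transformation.

(a) sign(A)*A²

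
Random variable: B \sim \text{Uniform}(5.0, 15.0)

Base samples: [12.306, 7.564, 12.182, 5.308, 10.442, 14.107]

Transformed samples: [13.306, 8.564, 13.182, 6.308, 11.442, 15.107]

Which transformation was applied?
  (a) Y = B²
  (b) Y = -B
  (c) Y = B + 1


Checking option (c) Y = B + 1:
  B = 12.306 -> Y = 13.306 ✓
  B = 7.564 -> Y = 8.564 ✓
  B = 12.182 -> Y = 13.182 ✓
All samples match this transformation.

(c) B + 1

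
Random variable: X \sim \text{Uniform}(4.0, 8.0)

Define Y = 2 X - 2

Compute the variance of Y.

For Y = aX + b: Var(Y) = a² * Var(X)
Var(X) = (8 - 4)^2/12 = 1.3333333
Var(Y) = 2² * 1.3333333 = 4 * 1.3333333 = 5.3333333

5.3333333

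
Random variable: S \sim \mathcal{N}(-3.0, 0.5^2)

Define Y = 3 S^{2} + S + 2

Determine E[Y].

E[Y] = 3*E[S²] + 1*E[S] + 2
E[S] = -3
E[S²] = Var(S) + (E[S])² = 0.25 + 9 = 9.25
E[Y] = 3*9.25 + 1*(-3) + 2 = 26.75

26.75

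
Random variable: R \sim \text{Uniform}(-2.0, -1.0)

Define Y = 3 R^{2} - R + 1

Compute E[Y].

E[Y] = 3*E[R²] - 1*E[R] + 1
E[R] = -1.5
E[R²] = Var(R) + (E[R])² = 0.083333333 + 2.25 = 2.3333333
E[Y] = 3*2.3333333 - 1*(-1.5) + 1 = 9.5

9.5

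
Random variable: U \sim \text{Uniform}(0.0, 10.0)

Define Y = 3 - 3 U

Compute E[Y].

For Y = -3U + 3:
E[Y] = -3 * E[U] + 3
E[U] = (0 + 10)/2 = 5
E[Y] = -3 * 5 + 3 = -12

-12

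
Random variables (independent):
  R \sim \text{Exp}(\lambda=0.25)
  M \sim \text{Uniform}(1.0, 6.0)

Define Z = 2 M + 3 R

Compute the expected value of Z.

E[Z] = 3*E[R] + 2*E[M]
E[R] = 4
E[M] = 3.5
E[Z] = 3*4 + 2*3.5 = 19

19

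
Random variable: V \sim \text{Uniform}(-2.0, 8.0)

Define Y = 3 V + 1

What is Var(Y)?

For Y = aV + b: Var(Y) = a² * Var(V)
Var(V) = (8 + 2)^2/12 = 8.3333333
Var(Y) = 3² * 8.3333333 = 9 * 8.3333333 = 75

75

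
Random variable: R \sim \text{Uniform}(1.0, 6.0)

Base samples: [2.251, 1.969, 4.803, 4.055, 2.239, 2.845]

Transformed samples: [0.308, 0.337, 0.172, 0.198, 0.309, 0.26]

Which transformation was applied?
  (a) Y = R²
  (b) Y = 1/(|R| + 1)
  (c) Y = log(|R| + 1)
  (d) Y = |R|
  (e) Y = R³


Checking option (b) Y = 1/(|R| + 1):
  R = 2.251 -> Y = 0.308 ✓
  R = 1.969 -> Y = 0.337 ✓
  R = 4.803 -> Y = 0.172 ✓
All samples match this transformation.

(b) 1/(|R| + 1)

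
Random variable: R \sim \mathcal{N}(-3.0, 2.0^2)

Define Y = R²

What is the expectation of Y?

E[R²] = Var(R) + (E[R])² = 4 + 9 = 13

13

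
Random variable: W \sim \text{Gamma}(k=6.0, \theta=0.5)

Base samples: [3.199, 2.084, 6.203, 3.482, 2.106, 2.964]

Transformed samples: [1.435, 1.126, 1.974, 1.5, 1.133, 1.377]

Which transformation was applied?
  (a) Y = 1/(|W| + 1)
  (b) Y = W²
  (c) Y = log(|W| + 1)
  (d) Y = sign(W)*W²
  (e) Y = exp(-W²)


Checking option (c) Y = log(|W| + 1):
  W = 3.199 -> Y = 1.435 ✓
  W = 2.084 -> Y = 1.126 ✓
  W = 6.203 -> Y = 1.974 ✓
All samples match this transformation.

(c) log(|W| + 1)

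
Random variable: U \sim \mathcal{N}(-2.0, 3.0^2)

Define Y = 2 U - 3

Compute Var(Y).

For Y = aU + b: Var(Y) = a² * Var(U)
Var(U) = 3.0^2 = 9
Var(Y) = 2² * 9 = 4 * 9 = 36

36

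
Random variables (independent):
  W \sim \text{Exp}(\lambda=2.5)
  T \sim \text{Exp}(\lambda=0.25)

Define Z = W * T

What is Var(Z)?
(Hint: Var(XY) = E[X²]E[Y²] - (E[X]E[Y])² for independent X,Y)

Var(XY) = E[X²]E[Y²] - (E[X]E[Y])²
E[W] = 0.4, Var(W) = 0.16
E[T] = 4, Var(T) = 16
E[W²] = 0.16 + 0.4² = 0.32
E[T²] = 16 + 4² = 32
Var(Z) = 0.32*32 - (0.4*4)²
= 10.24 - 2.56 = 7.68

7.68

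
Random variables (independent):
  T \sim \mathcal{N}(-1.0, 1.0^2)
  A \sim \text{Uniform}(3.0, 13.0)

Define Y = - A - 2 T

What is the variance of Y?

For independent RVs: Var(aX + bY) = a²Var(X) + b²Var(Y)
Var(T) = 1
Var(A) = 8.3333333
Var(Y) = (-2)²*1 + (-1)²*8.3333333
= 4*1 + 1*8.3333333 = 12.333333

12.333333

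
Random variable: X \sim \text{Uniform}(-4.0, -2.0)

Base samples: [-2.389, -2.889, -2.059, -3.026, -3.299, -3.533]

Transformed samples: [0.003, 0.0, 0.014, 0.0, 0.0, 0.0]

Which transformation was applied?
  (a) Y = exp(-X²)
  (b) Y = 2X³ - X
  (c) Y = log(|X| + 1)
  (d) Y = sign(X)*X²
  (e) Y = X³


Checking option (a) Y = exp(-X²):
  X = -2.389 -> Y = 0.003 ✓
  X = -2.889 -> Y = 0.0 ✓
  X = -2.059 -> Y = 0.014 ✓
All samples match this transformation.

(a) exp(-X²)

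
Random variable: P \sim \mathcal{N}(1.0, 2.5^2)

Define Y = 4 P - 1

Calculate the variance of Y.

For Y = aP + b: Var(Y) = a² * Var(P)
Var(P) = 2.5^2 = 6.25
Var(Y) = 4² * 6.25 = 16 * 6.25 = 100

100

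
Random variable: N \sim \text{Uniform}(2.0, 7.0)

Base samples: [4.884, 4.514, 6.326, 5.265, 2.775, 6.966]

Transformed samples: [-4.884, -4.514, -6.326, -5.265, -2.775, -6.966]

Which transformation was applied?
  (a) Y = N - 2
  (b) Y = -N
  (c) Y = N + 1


Checking option (b) Y = -N:
  N = 4.884 -> Y = -4.884 ✓
  N = 4.514 -> Y = -4.514 ✓
  N = 6.326 -> Y = -6.326 ✓
All samples match this transformation.

(b) -N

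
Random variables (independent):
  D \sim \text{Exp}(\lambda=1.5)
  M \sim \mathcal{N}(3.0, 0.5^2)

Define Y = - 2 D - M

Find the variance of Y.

For independent RVs: Var(aX + bY) = a²Var(X) + b²Var(Y)
Var(D) = 0.44444444
Var(M) = 0.25
Var(Y) = (-2)²*0.44444444 + (-1)²*0.25
= 4*0.44444444 + 1*0.25 = 2.0277778

2.0277778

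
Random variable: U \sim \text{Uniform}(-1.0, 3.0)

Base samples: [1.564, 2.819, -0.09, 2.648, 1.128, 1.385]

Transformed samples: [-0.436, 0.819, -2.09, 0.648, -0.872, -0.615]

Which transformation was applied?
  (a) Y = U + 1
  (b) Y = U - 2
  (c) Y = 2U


Checking option (b) Y = U - 2:
  U = 1.564 -> Y = -0.436 ✓
  U = 2.819 -> Y = 0.819 ✓
  U = -0.09 -> Y = -2.09 ✓
All samples match this transformation.

(b) U - 2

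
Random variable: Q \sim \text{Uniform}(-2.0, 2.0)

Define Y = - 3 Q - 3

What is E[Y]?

For Y = -3Q - 3:
E[Y] = -3 * E[Q] - 3
E[Q] = (-2 + 2)/2 = 0
E[Y] = -3 * 0 - 3 = -3

-3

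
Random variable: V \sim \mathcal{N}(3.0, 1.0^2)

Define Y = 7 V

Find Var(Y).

For Y = aV + b: Var(Y) = a² * Var(V)
Var(V) = 1.0^2 = 1
Var(Y) = 7² * 1 = 49 * 1 = 49

49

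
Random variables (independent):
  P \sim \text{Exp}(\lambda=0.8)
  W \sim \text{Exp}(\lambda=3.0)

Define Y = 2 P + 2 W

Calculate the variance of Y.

For independent RVs: Var(aX + bY) = a²Var(X) + b²Var(Y)
Var(P) = 1.5625
Var(W) = 0.11111111
Var(Y) = 2²*1.5625 + 2²*0.11111111
= 4*1.5625 + 4*0.11111111 = 6.6944444

6.6944444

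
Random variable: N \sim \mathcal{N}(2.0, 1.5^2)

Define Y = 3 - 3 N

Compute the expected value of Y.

For Y = -3N + 3:
E[Y] = -3 * E[N] + 3
E[N] = 2.0 = 2
E[Y] = -3 * 2 + 3 = -3

-3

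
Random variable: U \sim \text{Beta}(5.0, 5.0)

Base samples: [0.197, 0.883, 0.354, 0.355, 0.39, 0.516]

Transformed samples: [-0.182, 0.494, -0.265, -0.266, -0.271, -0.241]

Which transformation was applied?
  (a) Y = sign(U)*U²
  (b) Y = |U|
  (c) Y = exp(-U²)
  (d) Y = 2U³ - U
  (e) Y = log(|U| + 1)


Checking option (d) Y = 2U³ - U:
  U = 0.197 -> Y = -0.182 ✓
  U = 0.883 -> Y = 0.494 ✓
  U = 0.354 -> Y = -0.265 ✓
All samples match this transformation.

(d) 2U³ - U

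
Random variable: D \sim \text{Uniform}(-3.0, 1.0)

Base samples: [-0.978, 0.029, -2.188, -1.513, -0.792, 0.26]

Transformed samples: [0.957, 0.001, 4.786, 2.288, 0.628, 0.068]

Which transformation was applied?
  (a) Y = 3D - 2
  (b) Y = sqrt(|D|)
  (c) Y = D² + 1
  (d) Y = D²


Checking option (d) Y = D²:
  D = -0.978 -> Y = 0.957 ✓
  D = 0.029 -> Y = 0.001 ✓
  D = -2.188 -> Y = 4.786 ✓
All samples match this transformation.

(d) D²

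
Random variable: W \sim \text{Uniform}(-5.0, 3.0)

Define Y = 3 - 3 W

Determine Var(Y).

For Y = aW + b: Var(Y) = a² * Var(W)
Var(W) = (3 + 5)^2/12 = 5.3333333
Var(Y) = (-3)² * 5.3333333 = 9 * 5.3333333 = 48

48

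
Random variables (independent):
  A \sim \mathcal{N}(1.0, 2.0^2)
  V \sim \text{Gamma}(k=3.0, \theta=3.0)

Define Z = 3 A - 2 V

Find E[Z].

E[Z] = 3*E[A] - 2*E[V]
E[A] = 1
E[V] = 9
E[Z] = 3*1 - 2*9 = -15

-15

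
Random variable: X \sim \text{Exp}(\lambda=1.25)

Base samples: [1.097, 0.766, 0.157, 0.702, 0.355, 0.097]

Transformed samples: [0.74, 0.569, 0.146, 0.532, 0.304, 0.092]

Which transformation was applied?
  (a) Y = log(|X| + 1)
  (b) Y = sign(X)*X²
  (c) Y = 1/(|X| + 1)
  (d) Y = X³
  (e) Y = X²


Checking option (a) Y = log(|X| + 1):
  X = 1.097 -> Y = 0.74 ✓
  X = 0.766 -> Y = 0.569 ✓
  X = 0.157 -> Y = 0.146 ✓
All samples match this transformation.

(a) log(|X| + 1)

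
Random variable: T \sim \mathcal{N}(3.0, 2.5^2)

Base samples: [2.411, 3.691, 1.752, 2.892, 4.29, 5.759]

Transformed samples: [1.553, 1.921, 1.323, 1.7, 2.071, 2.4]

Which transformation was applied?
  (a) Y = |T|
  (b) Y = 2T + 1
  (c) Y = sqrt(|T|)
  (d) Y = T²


Checking option (c) Y = sqrt(|T|):
  T = 2.411 -> Y = 1.553 ✓
  T = 3.691 -> Y = 1.921 ✓
  T = 1.752 -> Y = 1.323 ✓
All samples match this transformation.

(c) sqrt(|T|)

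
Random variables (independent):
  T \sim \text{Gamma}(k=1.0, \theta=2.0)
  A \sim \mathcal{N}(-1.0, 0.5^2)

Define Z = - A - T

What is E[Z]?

E[Z] = -1*E[T] - 1*E[A]
E[T] = 2
E[A] = -1
E[Z] = -1*2 - 1*(-1) = -1

-1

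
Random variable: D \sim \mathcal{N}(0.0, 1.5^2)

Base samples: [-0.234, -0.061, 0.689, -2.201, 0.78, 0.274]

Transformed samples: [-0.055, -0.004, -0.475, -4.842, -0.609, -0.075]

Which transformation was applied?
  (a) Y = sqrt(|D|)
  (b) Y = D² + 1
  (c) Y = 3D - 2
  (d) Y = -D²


Checking option (d) Y = -D²:
  D = -0.234 -> Y = -0.055 ✓
  D = -0.061 -> Y = -0.004 ✓
  D = 0.689 -> Y = -0.475 ✓
All samples match this transformation.

(d) -D²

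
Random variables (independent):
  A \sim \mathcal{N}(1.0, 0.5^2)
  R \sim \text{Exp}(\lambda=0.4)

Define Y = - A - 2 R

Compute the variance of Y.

For independent RVs: Var(aX + bY) = a²Var(X) + b²Var(Y)
Var(A) = 0.25
Var(R) = 6.25
Var(Y) = (-1)²*0.25 + (-2)²*6.25
= 1*0.25 + 4*6.25 = 25.25

25.25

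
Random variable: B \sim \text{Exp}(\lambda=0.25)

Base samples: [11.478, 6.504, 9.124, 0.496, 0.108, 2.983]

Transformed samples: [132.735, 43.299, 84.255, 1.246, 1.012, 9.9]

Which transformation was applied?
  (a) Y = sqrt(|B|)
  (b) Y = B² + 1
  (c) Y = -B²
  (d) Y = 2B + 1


Checking option (b) Y = B² + 1:
  B = 11.478 -> Y = 132.735 ✓
  B = 6.504 -> Y = 43.299 ✓
  B = 9.124 -> Y = 84.255 ✓
All samples match this transformation.

(b) B² + 1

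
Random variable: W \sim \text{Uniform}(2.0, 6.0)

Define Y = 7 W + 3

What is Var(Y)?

For Y = aW + b: Var(Y) = a² * Var(W)
Var(W) = (6 - 2)^2/12 = 1.3333333
Var(Y) = 7² * 1.3333333 = 49 * 1.3333333 = 65.333333

65.333333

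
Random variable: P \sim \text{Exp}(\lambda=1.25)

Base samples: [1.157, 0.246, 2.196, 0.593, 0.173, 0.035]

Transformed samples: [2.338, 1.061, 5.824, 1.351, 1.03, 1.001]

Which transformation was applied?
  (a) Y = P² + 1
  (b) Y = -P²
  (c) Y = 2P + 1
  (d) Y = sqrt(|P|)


Checking option (a) Y = P² + 1:
  P = 1.157 -> Y = 2.338 ✓
  P = 0.246 -> Y = 1.061 ✓
  P = 2.196 -> Y = 5.824 ✓
All samples match this transformation.

(a) P² + 1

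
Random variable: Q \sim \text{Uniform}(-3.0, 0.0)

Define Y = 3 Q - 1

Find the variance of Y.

For Y = aQ + b: Var(Y) = a² * Var(Q)
Var(Q) = (0 + 3)^2/12 = 0.75
Var(Y) = 3² * 0.75 = 9 * 0.75 = 6.75

6.75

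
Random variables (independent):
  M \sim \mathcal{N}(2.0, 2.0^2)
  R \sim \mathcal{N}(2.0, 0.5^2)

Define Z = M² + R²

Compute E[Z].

E[Z] = E[M²] + E[R²]
E[M²] = Var(M) + E[M]² = 4 + 4 = 8
E[R²] = Var(R) + E[R]² = 0.25 + 4 = 4.25
E[Z] = 8 + 4.25 = 12.25

12.25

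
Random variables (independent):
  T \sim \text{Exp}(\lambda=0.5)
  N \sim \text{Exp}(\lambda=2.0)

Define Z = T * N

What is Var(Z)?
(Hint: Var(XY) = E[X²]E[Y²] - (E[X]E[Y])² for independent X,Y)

Var(XY) = E[X²]E[Y²] - (E[X]E[Y])²
E[T] = 2, Var(T) = 4
E[N] = 0.5, Var(N) = 0.25
E[T²] = 4 + 2² = 8
E[N²] = 0.25 + 0.5² = 0.5
Var(Z) = 8*0.5 - (2*0.5)²
= 4 - 1 = 3

3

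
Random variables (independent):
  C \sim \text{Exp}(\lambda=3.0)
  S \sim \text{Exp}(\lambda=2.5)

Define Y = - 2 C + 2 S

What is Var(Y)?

For independent RVs: Var(aX + bY) = a²Var(X) + b²Var(Y)
Var(C) = 0.11111111
Var(S) = 0.16
Var(Y) = (-2)²*0.11111111 + 2²*0.16
= 4*0.11111111 + 4*0.16 = 1.0844444

1.0844444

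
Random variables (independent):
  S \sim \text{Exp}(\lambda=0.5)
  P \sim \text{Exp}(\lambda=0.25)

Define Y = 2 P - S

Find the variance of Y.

For independent RVs: Var(aX + bY) = a²Var(X) + b²Var(Y)
Var(S) = 4
Var(P) = 16
Var(Y) = (-1)²*4 + 2²*16
= 1*4 + 4*16 = 68

68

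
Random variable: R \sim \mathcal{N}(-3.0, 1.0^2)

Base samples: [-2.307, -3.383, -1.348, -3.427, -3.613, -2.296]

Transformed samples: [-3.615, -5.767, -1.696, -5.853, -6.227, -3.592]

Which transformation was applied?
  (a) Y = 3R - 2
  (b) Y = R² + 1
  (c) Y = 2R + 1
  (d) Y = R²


Checking option (c) Y = 2R + 1:
  R = -2.307 -> Y = -3.615 ✓
  R = -3.383 -> Y = -5.767 ✓
  R = -1.348 -> Y = -1.696 ✓
All samples match this transformation.

(c) 2R + 1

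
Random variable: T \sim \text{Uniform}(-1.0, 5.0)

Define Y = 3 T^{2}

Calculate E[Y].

E[Y] = 3*E[T²]
E[T] = 2
E[T²] = Var(T) + (E[T])² = 3 + 4 = 7
E[Y] = 3*7 = 21

21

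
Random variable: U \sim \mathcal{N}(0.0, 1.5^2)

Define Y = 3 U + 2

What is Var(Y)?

For Y = aU + b: Var(Y) = a² * Var(U)
Var(U) = 1.5^2 = 2.25
Var(Y) = 3² * 2.25 = 9 * 2.25 = 20.25

20.25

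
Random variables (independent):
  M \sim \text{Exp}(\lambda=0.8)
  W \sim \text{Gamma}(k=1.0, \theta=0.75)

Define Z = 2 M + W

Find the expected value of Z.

E[Z] = 2*E[M] + 1*E[W]
E[M] = 1.25
E[W] = 0.75
E[Z] = 2*1.25 + 1*0.75 = 3.25

3.25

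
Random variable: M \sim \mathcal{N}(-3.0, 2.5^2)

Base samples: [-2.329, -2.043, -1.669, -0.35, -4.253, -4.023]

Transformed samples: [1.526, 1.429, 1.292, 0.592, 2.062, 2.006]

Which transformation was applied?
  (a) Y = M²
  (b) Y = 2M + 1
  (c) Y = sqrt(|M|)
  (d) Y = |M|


Checking option (c) Y = sqrt(|M|):
  M = -2.329 -> Y = 1.526 ✓
  M = -2.043 -> Y = 1.429 ✓
  M = -1.669 -> Y = 1.292 ✓
All samples match this transformation.

(c) sqrt(|M|)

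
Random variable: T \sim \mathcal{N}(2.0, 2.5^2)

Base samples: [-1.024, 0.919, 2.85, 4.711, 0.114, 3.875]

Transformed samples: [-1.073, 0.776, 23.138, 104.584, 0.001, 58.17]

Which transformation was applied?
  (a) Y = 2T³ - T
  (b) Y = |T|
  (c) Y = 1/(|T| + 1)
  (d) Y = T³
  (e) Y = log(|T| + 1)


Checking option (d) Y = T³:
  T = -1.024 -> Y = -1.073 ✓
  T = 0.919 -> Y = 0.776 ✓
  T = 2.85 -> Y = 23.138 ✓
All samples match this transformation.

(d) T³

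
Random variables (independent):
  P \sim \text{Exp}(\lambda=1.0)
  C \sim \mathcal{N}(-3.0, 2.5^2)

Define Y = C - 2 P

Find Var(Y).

For independent RVs: Var(aX + bY) = a²Var(X) + b²Var(Y)
Var(P) = 1
Var(C) = 6.25
Var(Y) = (-2)²*1 + 1²*6.25
= 4*1 + 1*6.25 = 10.25

10.25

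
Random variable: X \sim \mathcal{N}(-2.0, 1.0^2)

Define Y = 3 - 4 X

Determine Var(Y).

For Y = aX + b: Var(Y) = a² * Var(X)
Var(X) = 1.0^2 = 1
Var(Y) = (-4)² * 1 = 16 * 1 = 16

16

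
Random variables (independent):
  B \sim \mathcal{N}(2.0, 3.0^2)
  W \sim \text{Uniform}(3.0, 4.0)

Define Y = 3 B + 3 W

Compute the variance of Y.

For independent RVs: Var(aX + bY) = a²Var(X) + b²Var(Y)
Var(B) = 9
Var(W) = 0.083333333
Var(Y) = 3²*9 + 3²*0.083333333
= 9*9 + 9*0.083333333 = 81.75

81.75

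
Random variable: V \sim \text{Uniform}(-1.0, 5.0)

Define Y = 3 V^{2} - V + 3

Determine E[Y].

E[Y] = 3*E[V²] - 1*E[V] + 3
E[V] = 2
E[V²] = Var(V) + (E[V])² = 3 + 4 = 7
E[Y] = 3*7 - 1*2 + 3 = 22

22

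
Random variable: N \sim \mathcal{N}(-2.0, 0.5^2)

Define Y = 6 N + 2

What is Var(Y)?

For Y = aN + b: Var(Y) = a² * Var(N)
Var(N) = 0.5^2 = 0.25
Var(Y) = 6² * 0.25 = 36 * 0.25 = 9

9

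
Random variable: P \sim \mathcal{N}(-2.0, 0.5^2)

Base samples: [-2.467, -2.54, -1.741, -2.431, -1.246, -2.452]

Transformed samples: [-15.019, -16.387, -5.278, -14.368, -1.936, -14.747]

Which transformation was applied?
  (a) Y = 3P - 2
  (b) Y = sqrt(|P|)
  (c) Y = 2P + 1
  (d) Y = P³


Checking option (d) Y = P³:
  P = -2.467 -> Y = -15.019 ✓
  P = -2.54 -> Y = -16.387 ✓
  P = -1.741 -> Y = -5.278 ✓
All samples match this transformation.

(d) P³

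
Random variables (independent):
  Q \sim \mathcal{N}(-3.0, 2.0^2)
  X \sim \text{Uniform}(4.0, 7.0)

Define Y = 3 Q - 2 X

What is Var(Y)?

For independent RVs: Var(aX + bY) = a²Var(X) + b²Var(Y)
Var(Q) = 4
Var(X) = 0.75
Var(Y) = 3²*4 + (-2)²*0.75
= 9*4 + 4*0.75 = 39

39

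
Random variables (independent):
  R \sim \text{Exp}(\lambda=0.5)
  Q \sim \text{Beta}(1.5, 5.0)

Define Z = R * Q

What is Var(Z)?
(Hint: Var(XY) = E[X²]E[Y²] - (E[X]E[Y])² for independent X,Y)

Var(XY) = E[X²]E[Y²] - (E[X]E[Y])²
E[R] = 2, Var(R) = 4
E[Q] = 0.23076923, Var(Q) = 0.023668639
E[R²] = 4 + 2² = 8
E[Q²] = 0.023668639 + 0.23076923² = 0.076923077
Var(Z) = 8*0.076923077 - (2*0.23076923)²
= 0.61538462 - 0.21301775 = 0.40236686

0.40236686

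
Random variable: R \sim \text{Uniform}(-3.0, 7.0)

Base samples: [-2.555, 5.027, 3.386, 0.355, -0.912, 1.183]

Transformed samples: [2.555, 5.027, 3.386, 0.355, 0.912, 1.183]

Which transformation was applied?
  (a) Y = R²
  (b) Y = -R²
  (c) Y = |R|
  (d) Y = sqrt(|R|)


Checking option (c) Y = |R|:
  R = -2.555 -> Y = 2.555 ✓
  R = 5.027 -> Y = 5.027 ✓
  R = 3.386 -> Y = 3.386 ✓
All samples match this transformation.

(c) |R|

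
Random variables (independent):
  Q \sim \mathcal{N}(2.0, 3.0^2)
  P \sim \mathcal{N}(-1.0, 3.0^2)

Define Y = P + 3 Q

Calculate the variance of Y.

For independent RVs: Var(aX + bY) = a²Var(X) + b²Var(Y)
Var(Q) = 9
Var(P) = 9
Var(Y) = 3²*9 + 1²*9
= 9*9 + 1*9 = 90

90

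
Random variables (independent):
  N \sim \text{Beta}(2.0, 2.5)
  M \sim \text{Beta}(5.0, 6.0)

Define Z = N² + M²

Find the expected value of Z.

E[Z] = E[N²] + E[M²]
E[N²] = Var(N) + E[N]² = 0.044893378 + 0.19753086 = 0.24242424
E[M²] = Var(M) + E[M]² = 0.020661157 + 0.20661157 = 0.22727273
E[Z] = 0.24242424 + 0.22727273 = 0.46969697

0.46969697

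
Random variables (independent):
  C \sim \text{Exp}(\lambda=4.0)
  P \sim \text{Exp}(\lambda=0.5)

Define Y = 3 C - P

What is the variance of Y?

For independent RVs: Var(aX + bY) = a²Var(X) + b²Var(Y)
Var(C) = 0.0625
Var(P) = 4
Var(Y) = 3²*0.0625 + (-1)²*4
= 9*0.0625 + 1*4 = 4.5625

4.5625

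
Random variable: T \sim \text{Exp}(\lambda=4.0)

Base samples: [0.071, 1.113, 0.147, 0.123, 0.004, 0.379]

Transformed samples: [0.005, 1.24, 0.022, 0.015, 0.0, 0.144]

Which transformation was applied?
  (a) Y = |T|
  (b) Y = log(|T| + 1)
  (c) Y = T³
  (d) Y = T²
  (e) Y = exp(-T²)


Checking option (d) Y = T²:
  T = 0.071 -> Y = 0.005 ✓
  T = 1.113 -> Y = 1.24 ✓
  T = 0.147 -> Y = 0.022 ✓
All samples match this transformation.

(d) T²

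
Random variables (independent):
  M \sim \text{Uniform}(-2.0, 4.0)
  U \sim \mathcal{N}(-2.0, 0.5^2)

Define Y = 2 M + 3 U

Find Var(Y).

For independent RVs: Var(aX + bY) = a²Var(X) + b²Var(Y)
Var(M) = 3
Var(U) = 0.25
Var(Y) = 2²*3 + 3²*0.25
= 4*3 + 9*0.25 = 14.25

14.25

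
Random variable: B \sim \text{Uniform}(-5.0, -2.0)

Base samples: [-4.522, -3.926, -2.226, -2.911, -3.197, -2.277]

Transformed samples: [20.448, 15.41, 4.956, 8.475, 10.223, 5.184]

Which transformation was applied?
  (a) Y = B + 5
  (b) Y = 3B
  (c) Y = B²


Checking option (c) Y = B²:
  B = -4.522 -> Y = 20.448 ✓
  B = -3.926 -> Y = 15.41 ✓
  B = -2.226 -> Y = 4.956 ✓
All samples match this transformation.

(c) B²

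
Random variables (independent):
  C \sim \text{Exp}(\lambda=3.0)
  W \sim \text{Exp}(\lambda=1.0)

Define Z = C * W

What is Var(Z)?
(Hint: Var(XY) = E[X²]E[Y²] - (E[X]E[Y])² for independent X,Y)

Var(XY) = E[X²]E[Y²] - (E[X]E[Y])²
E[C] = 0.33333333, Var(C) = 0.11111111
E[W] = 1, Var(W) = 1
E[C²] = 0.11111111 + 0.33333333² = 0.22222222
E[W²] = 1 + 1² = 2
Var(Z) = 0.22222222*2 - (0.33333333*1)²
= 0.44444444 - 0.11111111 = 0.33333333

0.33333333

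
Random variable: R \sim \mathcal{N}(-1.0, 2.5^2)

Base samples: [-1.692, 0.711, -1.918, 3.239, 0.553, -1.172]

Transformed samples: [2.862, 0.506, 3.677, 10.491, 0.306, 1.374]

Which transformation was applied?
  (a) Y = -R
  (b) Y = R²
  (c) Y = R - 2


Checking option (b) Y = R²:
  R = -1.692 -> Y = 2.862 ✓
  R = 0.711 -> Y = 0.506 ✓
  R = -1.918 -> Y = 3.677 ✓
All samples match this transformation.

(b) R²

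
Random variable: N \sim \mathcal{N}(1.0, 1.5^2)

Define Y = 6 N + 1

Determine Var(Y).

For Y = aN + b: Var(Y) = a² * Var(N)
Var(N) = 1.5^2 = 2.25
Var(Y) = 6² * 2.25 = 36 * 2.25 = 81

81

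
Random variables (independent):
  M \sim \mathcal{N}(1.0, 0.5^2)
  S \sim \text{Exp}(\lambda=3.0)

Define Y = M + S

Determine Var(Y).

For independent RVs: Var(aX + bY) = a²Var(X) + b²Var(Y)
Var(M) = 0.25
Var(S) = 0.11111111
Var(Y) = 1²*0.25 + 1²*0.11111111
= 1*0.25 + 1*0.11111111 = 0.36111111

0.36111111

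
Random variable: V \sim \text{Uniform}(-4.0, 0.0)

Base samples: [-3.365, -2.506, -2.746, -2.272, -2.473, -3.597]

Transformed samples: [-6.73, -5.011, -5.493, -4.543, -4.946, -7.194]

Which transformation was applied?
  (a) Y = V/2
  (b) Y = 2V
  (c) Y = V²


Checking option (b) Y = 2V:
  V = -3.365 -> Y = -6.73 ✓
  V = -2.506 -> Y = -5.011 ✓
  V = -2.746 -> Y = -5.493 ✓
All samples match this transformation.

(b) 2V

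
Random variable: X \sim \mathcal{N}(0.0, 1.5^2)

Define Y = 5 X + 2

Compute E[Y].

For Y = 5X + 2:
E[Y] = 5 * E[X] + 2
E[X] = 0.0 = 0
E[Y] = 5 * 0 + 2 = 2

2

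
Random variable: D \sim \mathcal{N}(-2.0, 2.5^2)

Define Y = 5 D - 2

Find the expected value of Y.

For Y = 5D - 2:
E[Y] = 5 * E[D] - 2
E[D] = -2.0 = -2
E[Y] = 5 * (-2) - 2 = -12

-12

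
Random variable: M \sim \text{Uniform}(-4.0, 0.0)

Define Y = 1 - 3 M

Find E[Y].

For Y = -3M + 1:
E[Y] = -3 * E[M] + 1
E[M] = (-4 + 0)/2 = -2
E[Y] = -3 * (-2) + 1 = 7

7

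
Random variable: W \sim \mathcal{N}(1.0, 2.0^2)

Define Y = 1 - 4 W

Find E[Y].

For Y = -4W + 1:
E[Y] = -4 * E[W] + 1
E[W] = 1.0 = 1
E[Y] = -4 * 1 + 1 = -3

-3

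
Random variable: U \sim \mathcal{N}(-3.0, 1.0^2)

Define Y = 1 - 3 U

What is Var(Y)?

For Y = aU + b: Var(Y) = a² * Var(U)
Var(U) = 1.0^2 = 1
Var(Y) = (-3)² * 1 = 9 * 1 = 9

9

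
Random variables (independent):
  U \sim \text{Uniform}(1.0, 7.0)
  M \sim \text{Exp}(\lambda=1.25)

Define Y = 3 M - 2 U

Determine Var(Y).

For independent RVs: Var(aX + bY) = a²Var(X) + b²Var(Y)
Var(U) = 3
Var(M) = 0.64
Var(Y) = (-2)²*3 + 3²*0.64
= 4*3 + 9*0.64 = 17.76

17.76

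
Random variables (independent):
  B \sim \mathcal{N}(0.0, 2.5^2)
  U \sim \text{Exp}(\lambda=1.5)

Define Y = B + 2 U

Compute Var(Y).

For independent RVs: Var(aX + bY) = a²Var(X) + b²Var(Y)
Var(B) = 6.25
Var(U) = 0.44444444
Var(Y) = 1²*6.25 + 2²*0.44444444
= 1*6.25 + 4*0.44444444 = 8.0277778

8.0277778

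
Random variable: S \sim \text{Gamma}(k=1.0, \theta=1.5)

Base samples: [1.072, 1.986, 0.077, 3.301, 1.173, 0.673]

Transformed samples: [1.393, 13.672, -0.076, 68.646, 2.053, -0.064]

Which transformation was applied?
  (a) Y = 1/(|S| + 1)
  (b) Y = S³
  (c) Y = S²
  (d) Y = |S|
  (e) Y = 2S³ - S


Checking option (e) Y = 2S³ - S:
  S = 1.072 -> Y = 1.393 ✓
  S = 1.986 -> Y = 13.672 ✓
  S = 0.077 -> Y = -0.076 ✓
All samples match this transformation.

(e) 2S³ - S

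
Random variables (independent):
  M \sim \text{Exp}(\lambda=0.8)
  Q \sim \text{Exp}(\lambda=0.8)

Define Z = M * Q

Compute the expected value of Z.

For independent RVs: E[XY] = E[X]*E[Y]
E[M] = 1.25
E[Q] = 1.25
E[Z] = 1.25 * 1.25 = 1.5625

1.5625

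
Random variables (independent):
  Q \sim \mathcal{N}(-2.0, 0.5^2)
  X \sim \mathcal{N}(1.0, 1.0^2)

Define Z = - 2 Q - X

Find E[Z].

E[Z] = -2*E[Q] - 1*E[X]
E[Q] = -2
E[X] = 1
E[Z] = -2*(-2) - 1*1 = 3

3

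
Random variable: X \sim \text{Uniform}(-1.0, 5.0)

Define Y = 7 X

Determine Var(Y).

For Y = aX + b: Var(Y) = a² * Var(X)
Var(X) = (5 + 1)^2/12 = 3
Var(Y) = 7² * 3 = 49 * 3 = 147

147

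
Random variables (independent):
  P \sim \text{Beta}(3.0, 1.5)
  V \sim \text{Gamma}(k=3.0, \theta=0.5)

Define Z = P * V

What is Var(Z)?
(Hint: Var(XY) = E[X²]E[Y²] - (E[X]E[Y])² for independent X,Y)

Var(XY) = E[X²]E[Y²] - (E[X]E[Y])²
E[P] = 0.66666667, Var(P) = 0.04040404
E[V] = 1.5, Var(V) = 0.75
E[P²] = 0.04040404 + 0.66666667² = 0.48484848
E[V²] = 0.75 + 1.5² = 3
Var(Z) = 0.48484848*3 - (0.66666667*1.5)²
= 1.4545455 - 1 = 0.45454545

0.45454545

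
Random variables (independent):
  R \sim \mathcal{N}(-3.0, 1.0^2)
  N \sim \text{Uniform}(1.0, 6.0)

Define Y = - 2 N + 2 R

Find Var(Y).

For independent RVs: Var(aX + bY) = a²Var(X) + b²Var(Y)
Var(R) = 1
Var(N) = 2.0833333
Var(Y) = 2²*1 + (-2)²*2.0833333
= 4*1 + 4*2.0833333 = 12.333333

12.333333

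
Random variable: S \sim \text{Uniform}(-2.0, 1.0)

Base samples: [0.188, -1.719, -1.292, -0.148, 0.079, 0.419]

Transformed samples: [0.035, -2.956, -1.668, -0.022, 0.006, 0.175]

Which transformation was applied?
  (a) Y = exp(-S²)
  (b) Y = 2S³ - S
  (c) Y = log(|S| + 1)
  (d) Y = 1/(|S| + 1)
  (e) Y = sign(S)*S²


Checking option (e) Y = sign(S)*S²:
  S = 0.188 -> Y = 0.035 ✓
  S = -1.719 -> Y = -2.956 ✓
  S = -1.292 -> Y = -1.668 ✓
All samples match this transformation.

(e) sign(S)*S²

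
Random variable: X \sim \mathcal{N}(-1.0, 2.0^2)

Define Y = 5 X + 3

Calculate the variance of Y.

For Y = aX + b: Var(Y) = a² * Var(X)
Var(X) = 2.0^2 = 4
Var(Y) = 5² * 4 = 25 * 4 = 100

100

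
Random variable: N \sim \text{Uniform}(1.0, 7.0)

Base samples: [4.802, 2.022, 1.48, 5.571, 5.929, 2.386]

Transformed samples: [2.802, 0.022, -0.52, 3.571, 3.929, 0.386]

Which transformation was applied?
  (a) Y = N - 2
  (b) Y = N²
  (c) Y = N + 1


Checking option (a) Y = N - 2:
  N = 4.802 -> Y = 2.802 ✓
  N = 2.022 -> Y = 0.022 ✓
  N = 1.48 -> Y = -0.52 ✓
All samples match this transformation.

(a) N - 2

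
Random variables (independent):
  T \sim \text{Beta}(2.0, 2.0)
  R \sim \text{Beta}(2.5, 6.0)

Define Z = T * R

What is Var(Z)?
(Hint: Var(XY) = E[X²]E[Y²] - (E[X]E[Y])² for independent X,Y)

Var(XY) = E[X²]E[Y²] - (E[X]E[Y])²
E[T] = 0.5, Var(T) = 0.05
E[R] = 0.29411765, Var(R) = 0.021853943
E[T²] = 0.05 + 0.5² = 0.3
E[R²] = 0.021853943 + 0.29411765² = 0.10835913
Var(Z) = 0.3*0.10835913 - (0.5*0.29411765)²
= 0.03250774 - 0.021626298 = 0.010881442

0.010881442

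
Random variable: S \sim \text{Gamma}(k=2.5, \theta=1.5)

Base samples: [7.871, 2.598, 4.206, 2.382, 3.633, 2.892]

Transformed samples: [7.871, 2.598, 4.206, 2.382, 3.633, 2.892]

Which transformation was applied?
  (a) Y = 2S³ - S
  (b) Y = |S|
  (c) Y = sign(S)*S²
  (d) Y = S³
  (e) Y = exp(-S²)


Checking option (b) Y = |S|:
  S = 7.871 -> Y = 7.871 ✓
  S = 2.598 -> Y = 2.598 ✓
  S = 4.206 -> Y = 4.206 ✓
All samples match this transformation.

(b) |S|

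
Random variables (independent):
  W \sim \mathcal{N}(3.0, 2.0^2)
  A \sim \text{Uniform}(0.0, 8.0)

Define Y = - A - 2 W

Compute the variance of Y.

For independent RVs: Var(aX + bY) = a²Var(X) + b²Var(Y)
Var(W) = 4
Var(A) = 5.3333333
Var(Y) = (-2)²*4 + (-1)²*5.3333333
= 4*4 + 1*5.3333333 = 21.333333

21.333333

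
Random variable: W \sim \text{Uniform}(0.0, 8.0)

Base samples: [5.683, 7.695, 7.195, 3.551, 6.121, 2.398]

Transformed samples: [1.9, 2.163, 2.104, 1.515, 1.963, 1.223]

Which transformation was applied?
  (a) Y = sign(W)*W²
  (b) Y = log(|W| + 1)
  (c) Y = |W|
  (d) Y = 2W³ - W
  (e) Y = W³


Checking option (b) Y = log(|W| + 1):
  W = 5.683 -> Y = 1.9 ✓
  W = 7.695 -> Y = 2.163 ✓
  W = 7.195 -> Y = 2.104 ✓
All samples match this transformation.

(b) log(|W| + 1)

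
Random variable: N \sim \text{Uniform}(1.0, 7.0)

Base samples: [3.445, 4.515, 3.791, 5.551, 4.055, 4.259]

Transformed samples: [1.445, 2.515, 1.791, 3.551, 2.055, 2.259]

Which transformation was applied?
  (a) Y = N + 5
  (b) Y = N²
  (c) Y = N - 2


Checking option (c) Y = N - 2:
  N = 3.445 -> Y = 1.445 ✓
  N = 4.515 -> Y = 2.515 ✓
  N = 3.791 -> Y = 1.791 ✓
All samples match this transformation.

(c) N - 2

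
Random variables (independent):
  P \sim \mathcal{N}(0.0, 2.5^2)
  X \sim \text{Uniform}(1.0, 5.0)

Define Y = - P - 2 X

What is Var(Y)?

For independent RVs: Var(aX + bY) = a²Var(X) + b²Var(Y)
Var(P) = 6.25
Var(X) = 1.3333333
Var(Y) = (-1)²*6.25 + (-2)²*1.3333333
= 1*6.25 + 4*1.3333333 = 11.583333

11.583333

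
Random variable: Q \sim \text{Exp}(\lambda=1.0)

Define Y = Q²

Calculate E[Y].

Using E[X²] = Var(X) + (E[X])²:
E[Q] = 1
Var(Q) = 1/1.0^2 = 1
E[Q²] = 1 + 1² = 1 + 1 = 2

2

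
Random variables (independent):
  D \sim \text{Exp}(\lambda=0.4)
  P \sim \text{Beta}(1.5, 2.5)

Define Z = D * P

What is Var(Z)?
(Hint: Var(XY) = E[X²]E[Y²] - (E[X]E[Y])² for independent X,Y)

Var(XY) = E[X²]E[Y²] - (E[X]E[Y])²
E[D] = 2.5, Var(D) = 6.25
E[P] = 0.375, Var(P) = 0.046875
E[D²] = 6.25 + 2.5² = 12.5
E[P²] = 0.046875 + 0.375² = 0.1875
Var(Z) = 12.5*0.1875 - (2.5*0.375)²
= 2.34375 - 0.87890625 = 1.4648438

1.4648438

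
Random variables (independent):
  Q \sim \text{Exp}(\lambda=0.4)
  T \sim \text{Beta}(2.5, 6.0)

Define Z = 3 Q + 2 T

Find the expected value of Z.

E[Z] = 3*E[Q] + 2*E[T]
E[Q] = 2.5
E[T] = 0.29411765
E[Z] = 3*2.5 + 2*0.29411765 = 8.0882353

8.0882353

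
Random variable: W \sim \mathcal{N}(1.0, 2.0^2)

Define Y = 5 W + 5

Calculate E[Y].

For Y = 5W + 5:
E[Y] = 5 * E[W] + 5
E[W] = 1.0 = 1
E[Y] = 5 * 1 + 5 = 10

10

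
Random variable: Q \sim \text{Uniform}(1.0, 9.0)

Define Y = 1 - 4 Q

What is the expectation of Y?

For Y = -4Q + 1:
E[Y] = -4 * E[Q] + 1
E[Q] = (1 + 9)/2 = 5
E[Y] = -4 * 5 + 1 = -19

-19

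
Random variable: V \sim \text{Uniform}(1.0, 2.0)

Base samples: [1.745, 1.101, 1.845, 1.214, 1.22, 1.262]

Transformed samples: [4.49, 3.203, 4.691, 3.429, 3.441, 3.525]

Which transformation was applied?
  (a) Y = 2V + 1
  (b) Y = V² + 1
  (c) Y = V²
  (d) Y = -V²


Checking option (a) Y = 2V + 1:
  V = 1.745 -> Y = 4.49 ✓
  V = 1.101 -> Y = 3.203 ✓
  V = 1.845 -> Y = 4.691 ✓
All samples match this transformation.

(a) 2V + 1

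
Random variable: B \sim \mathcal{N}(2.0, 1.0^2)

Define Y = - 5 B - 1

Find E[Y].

For Y = -5B - 1:
E[Y] = -5 * E[B] - 1
E[B] = 2.0 = 2
E[Y] = -5 * 2 - 1 = -11

-11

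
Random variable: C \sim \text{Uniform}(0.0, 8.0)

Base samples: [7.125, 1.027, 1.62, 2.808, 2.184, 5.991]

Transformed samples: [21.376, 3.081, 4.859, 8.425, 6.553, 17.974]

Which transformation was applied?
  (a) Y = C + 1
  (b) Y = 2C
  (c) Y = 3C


Checking option (c) Y = 3C:
  C = 7.125 -> Y = 21.376 ✓
  C = 1.027 -> Y = 3.081 ✓
  C = 1.62 -> Y = 4.859 ✓
All samples match this transformation.

(c) 3C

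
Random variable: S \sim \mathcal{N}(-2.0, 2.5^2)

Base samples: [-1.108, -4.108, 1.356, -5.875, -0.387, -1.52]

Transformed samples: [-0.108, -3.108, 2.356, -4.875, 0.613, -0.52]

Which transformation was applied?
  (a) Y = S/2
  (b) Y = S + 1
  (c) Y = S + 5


Checking option (b) Y = S + 1:
  S = -1.108 -> Y = -0.108 ✓
  S = -4.108 -> Y = -3.108 ✓
  S = 1.356 -> Y = 2.356 ✓
All samples match this transformation.

(b) S + 1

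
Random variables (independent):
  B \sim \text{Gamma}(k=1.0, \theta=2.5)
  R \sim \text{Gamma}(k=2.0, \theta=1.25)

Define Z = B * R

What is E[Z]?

For independent RVs: E[XY] = E[X]*E[Y]
E[B] = 2.5
E[R] = 2.5
E[Z] = 2.5 * 2.5 = 6.25

6.25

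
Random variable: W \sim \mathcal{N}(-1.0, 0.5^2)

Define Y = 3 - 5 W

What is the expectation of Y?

For Y = -5W + 3:
E[Y] = -5 * E[W] + 3
E[W] = -1.0 = -1
E[Y] = -5 * (-1) + 3 = 8

8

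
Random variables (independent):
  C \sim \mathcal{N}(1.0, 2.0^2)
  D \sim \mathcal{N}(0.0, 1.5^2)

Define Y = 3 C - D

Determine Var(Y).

For independent RVs: Var(aX + bY) = a²Var(X) + b²Var(Y)
Var(C) = 4
Var(D) = 2.25
Var(Y) = 3²*4 + (-1)²*2.25
= 9*4 + 1*2.25 = 38.25

38.25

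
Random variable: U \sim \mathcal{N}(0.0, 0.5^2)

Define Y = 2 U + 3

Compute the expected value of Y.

For Y = 2U + 3:
E[Y] = 2 * E[U] + 3
E[U] = 0.0 = 0
E[Y] = 2 * 0 + 3 = 3

3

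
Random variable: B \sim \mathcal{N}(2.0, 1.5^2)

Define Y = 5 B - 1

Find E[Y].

For Y = 5B - 1:
E[Y] = 5 * E[B] - 1
E[B] = 2.0 = 2
E[Y] = 5 * 2 - 1 = 9

9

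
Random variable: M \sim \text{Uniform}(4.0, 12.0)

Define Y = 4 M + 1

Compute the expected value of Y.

For Y = 4M + 1:
E[Y] = 4 * E[M] + 1
E[M] = (4 + 12)/2 = 8
E[Y] = 4 * 8 + 1 = 33

33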